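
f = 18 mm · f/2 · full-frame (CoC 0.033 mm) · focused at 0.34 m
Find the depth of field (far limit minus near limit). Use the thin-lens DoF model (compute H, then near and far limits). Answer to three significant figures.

44.8 mm

Hyperfocal distance H = f²/(N·c) + f = 18²/(2 × 0.033) + 18 = 324/0.066 + 18 ≈ 4927.1 mm ≈ 4.927 m.
Near limit Dn = s·(H − f)/(H + s − 2f) = 340 × (4927.1 − 18) / (4927.1 + 340 − 2 × 18) = 340 × 4909.1 / 5231.1 ≈ 319.071 mm.
Far limit Df = s·(H − f)/(H − s) = 340 × (4927.1 − 18) / (4927.1 − 340) = 340 × 4909.1 / 4587.1 ≈ 363.867 mm.
Depth of field = Df − Dn = 363.867 − 319.071 ≈ 44.796 mm.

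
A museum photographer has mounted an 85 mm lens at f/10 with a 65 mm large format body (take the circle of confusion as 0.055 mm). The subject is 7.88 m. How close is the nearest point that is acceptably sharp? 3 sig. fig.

Hyperfocal distance H = f²/(N·c) + f = 85²/(10 × 0.055) + 85 = 7225/0.55 + 85 ≈ 13221.4 mm ≈ 13.22 m.
Near limit Dn = s·(H − f)/(H + s − 2f) = 7880 × (13221.4 − 85) / (13221.4 + 7880 − 2 × 85) = 7880 × 13136.4 / 20931.4 ≈ 4945.4 mm ≈ 4.95 m.

4.95 m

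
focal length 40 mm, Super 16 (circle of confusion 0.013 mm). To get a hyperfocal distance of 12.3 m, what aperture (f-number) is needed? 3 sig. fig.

Rearrange H = f²/(N·c) + f for N: N = f² / ((H − f)·c).
N = 40² / ((12300 − 40) × 0.013) = 1600 / 159.4 ≈ 10.

f/10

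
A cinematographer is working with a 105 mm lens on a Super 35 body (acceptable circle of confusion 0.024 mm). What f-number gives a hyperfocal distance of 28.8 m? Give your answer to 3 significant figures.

f/16

Rearrange H = f²/(N·c) + f for N: N = f² / ((H − f)·c).
N = 105² / ((28800 − 105) × 0.024) = 11025 / 688.7 ≈ 16.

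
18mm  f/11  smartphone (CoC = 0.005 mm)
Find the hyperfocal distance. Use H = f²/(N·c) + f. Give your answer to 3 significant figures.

5.91 m

Hyperfocal distance H = f²/(N·c) + f = 18²/(11 × 0.005) + 18 = 324/0.055 + 18 ≈ 5908.9 mm ≈ 5.91 m.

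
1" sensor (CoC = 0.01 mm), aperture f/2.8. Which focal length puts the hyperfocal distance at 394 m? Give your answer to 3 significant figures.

From H = f²/(N·c) + f, with f ≪ H: f ≈ √(H·N·c) = √(394000 × 2.8 × 0.01) = √11032 ≈ 105.0 mm.
The +f correction barely moves this — solving exactly, f² + N·c·f − N·c·H = 0 ⇒ f = (−N·c + √((N·c)² + 4·N·c·H))/2 = (−0.028 + √44128)/2 ≈ 105.02 mm, so f ≈ 105 mm.

105 mm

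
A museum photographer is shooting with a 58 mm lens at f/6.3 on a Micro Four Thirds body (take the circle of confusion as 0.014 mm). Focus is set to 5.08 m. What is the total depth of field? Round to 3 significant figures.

1.36 m

Hyperfocal distance H = f²/(N·c) + f = 58²/(6.3 × 0.014) + 58 = 3364/0.0882 + 58 ≈ 38198.6 mm ≈ 38.20 m.
Near limit Dn = s·(H − f)/(H + s − 2f) = 5080 × (38198.6 − 58) / (38198.6 + 5080 − 2 × 58) = 5080 × 38140.6 / 43162.6 ≈ 4488.9 mm.
Far limit Df = s·(H − f)/(H − s) = 5080 × (38198.6 − 58) / (38198.6 − 5080) = 5080 × 38140.6 / 33118.6 ≈ 5850.3 mm.
Depth of field = Df − Dn = 5850.3 − 4488.9 ≈ 1361.4 mm ≈ 1.36 m.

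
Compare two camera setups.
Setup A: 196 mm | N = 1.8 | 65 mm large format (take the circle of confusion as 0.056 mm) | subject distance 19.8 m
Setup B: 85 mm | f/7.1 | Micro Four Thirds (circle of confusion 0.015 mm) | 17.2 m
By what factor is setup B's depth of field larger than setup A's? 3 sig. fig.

Setup A: H = 196²/(1.8×0.056) + 196 ≈ 381307.1 mm; DoF = Df − Dn = 20873.7 − 18831.3 ≈ 2042.4 mm.
Setup B: H = 85²/(7.1×0.015) + 85 ≈ 67925.4 mm; DoF = Df − Dn = 23003.4 − 13734.9 ≈ 9268.5 mm.
Ratio = 9268.5 / 2042.4 ≈ 4.54.

4.54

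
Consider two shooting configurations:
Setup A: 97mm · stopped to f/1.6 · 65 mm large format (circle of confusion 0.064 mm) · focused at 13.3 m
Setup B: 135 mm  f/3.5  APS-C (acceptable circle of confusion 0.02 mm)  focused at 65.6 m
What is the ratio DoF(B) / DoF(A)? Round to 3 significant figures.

9.02

Setup A: H = 97²/(1.6×0.064) + 97 ≈ 91981.8 mm; DoF = Df − Dn = 15531.8 − 11629.0 ≈ 3902.8 mm.
Setup B: H = 135²/(3.5×0.02) + 135 ≈ 260492.1 mm; DoF = Df − Dn = 87635 − 52419 ≈ 35216 mm.
Ratio = 35216 / 3902.8 ≈ 9.02.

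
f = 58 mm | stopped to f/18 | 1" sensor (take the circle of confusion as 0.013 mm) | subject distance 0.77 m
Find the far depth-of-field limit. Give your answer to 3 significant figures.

0.810 m

Hyperfocal distance H = f²/(N·c) + f = 58²/(18 × 0.013) + 58 = 3364/0.234 + 58 ≈ 14434.1 mm ≈ 14.43 m.
Far limit Df = s·(H − f)/(H − s) = 770 × (14434.1 − 58) / (14434.1 − 770) = 770 × 14376.1 / 13664.1 ≈ 810.12 mm ≈ 0.810 m.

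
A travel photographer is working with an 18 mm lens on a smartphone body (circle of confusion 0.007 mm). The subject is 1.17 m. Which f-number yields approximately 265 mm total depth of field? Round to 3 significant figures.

Write h = H − f = f²/(N·c). The thin-lens limits are Dn = s·h/(h + (s−f)) and Df = s·h/(h − (s−f)), so DoF = Df − Dn = 2·s·(s−f)·h / (h² − (s−f)²).
That is a quadratic in h: DoF·h² − 2·s·(s−f)·h − DoF·(s−f)² = 0 ⇒ h = (s−f)·(s + √(s² + DoF²)) / DoF = 1152 × (1170 + √(1170² + 265²)) / 265 = 1152 × (1170 + 1199.64) / 265 ≈ 10301 mm.
Then N = f²/(c·h) = 18² / (0.007 × 10301) = 324 / 72.108 ≈ 4.49.

f/4.49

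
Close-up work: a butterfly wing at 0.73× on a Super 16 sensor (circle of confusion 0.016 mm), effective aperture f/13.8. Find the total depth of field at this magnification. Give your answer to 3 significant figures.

0.829 mm

At magnification m, DoF ≈ 2·N_eff·c/m² = 2 × 13.8 × 0.016 / 0.73² = 0.4416 / 0.5329 ≈ 0.829 mm.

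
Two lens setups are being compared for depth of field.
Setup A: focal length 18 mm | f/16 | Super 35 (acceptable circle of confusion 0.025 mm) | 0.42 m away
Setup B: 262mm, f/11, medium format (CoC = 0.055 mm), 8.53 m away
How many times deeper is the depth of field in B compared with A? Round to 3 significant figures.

Setup A: H = 18²/(16×0.025) + 18 ≈ 828.0 mm; DoF = Df − Dn = 833.82 − 280.69 ≈ 553.13 mm.
Setup B: H = 262²/(11×0.055) + 262 ≈ 113723.2 mm; DoF = Df − Dn = 9200.4 − 7950.6 ≈ 1249.8 mm.
Ratio = 1249.8 / 553.13 ≈ 2.26.

2.26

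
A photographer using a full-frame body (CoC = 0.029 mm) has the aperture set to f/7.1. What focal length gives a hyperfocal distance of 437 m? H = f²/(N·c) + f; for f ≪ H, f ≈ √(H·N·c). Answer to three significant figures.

300 mm

From H = f²/(N·c) + f, with f ≪ H: f ≈ √(H·N·c) = √(437000 × 7.1 × 0.029) = √89978 ≈ 300.0 mm.
The +f correction barely moves this — solving exactly, f² + N·c·f − N·c·H = 0 ⇒ f = (−N·c + √((N·c)² + 4·N·c·H))/2 = (−0.2059 + √359913)/2 ≈ 299.86 mm, so f ≈ 300 mm.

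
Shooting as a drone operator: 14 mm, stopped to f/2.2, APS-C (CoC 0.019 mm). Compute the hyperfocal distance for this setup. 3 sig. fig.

4.70 m

Hyperfocal distance H = f²/(N·c) + f = 14²/(2.2 × 0.019) + 14 = 196/0.0418 + 14 ≈ 4703.0 mm ≈ 4.70 m.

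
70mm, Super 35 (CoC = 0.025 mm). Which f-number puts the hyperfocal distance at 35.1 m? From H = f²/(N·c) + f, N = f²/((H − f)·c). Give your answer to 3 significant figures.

Rearrange H = f²/(N·c) + f for N: N = f² / ((H − f)·c).
N = 70² / ((35100 − 70) × 0.025) = 4900 / 875.8 ≈ 5.60.

f/5.60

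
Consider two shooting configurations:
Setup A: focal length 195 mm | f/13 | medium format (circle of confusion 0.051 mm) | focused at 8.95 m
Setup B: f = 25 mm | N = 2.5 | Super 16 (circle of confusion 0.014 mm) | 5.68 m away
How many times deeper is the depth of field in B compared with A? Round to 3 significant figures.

1.43

Setup A: H = 195²/(13×0.051) + 195 ≈ 57547.9 mm; DoF = Df − Dn = 10562.4 − 7764.7 ≈ 2797.7 mm.
Setup B: H = 25²/(2.5×0.014) + 25 ≈ 17882.1 mm; DoF = Df − Dn = 8312.4 − 4313.9 ≈ 3998.5 mm.
Ratio = 3998.5 / 2797.7 ≈ 1.43.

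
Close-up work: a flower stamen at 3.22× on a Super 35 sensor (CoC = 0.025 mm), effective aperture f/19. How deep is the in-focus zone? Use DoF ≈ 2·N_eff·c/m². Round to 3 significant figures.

At magnification m, DoF ≈ 2·N_eff·c/m² = 2 × 19 × 0.025 / 3.22² = 0.95 / 10.37 ≈ 0.0916 mm.

0.0916 mm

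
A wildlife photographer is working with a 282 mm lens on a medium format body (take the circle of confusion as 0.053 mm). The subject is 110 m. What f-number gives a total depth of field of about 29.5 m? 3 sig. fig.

Write h = H − f = f²/(N·c). The thin-lens limits are Dn = s·h/(h + (s−f)) and Df = s·h/(h − (s−f)), so DoF = Df − Dn = 2·s·(s−f)·h / (h² − (s−f)²).
That is a quadratic in h: DoF·h² − 2·s·(s−f)·h − DoF·(s−f)² = 0 ⇒ h = (s−f)·(s + √(s² + DoF²)) / DoF = 109718 × (110000 + √(110000² + 29500²)) / 29500 = 109718 × (110000 + 113887) / 29500 ≈ 832693 mm.
Then N = f²/(c·h) = 282² / (0.053 × 832693) = 79524 / 44133 ≈ 1.80.

f/1.80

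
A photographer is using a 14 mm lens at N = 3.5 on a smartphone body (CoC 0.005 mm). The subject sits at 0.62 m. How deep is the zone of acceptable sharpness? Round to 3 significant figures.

Hyperfocal distance H = f²/(N·c) + f = 14²/(3.5 × 0.005) + 14 = 196/0.0175 + 14 ≈ 11214.0 mm ≈ 11.21 m.
Near limit Dn = s·(H − f)/(H + s − 2f) = 620 × (11214.0 − 14) / (11214.0 + 620 − 2 × 14) = 620 × 11200.0 / 11806.0 ≈ 588.176 mm.
Far limit Df = s·(H − f)/(H − s) = 620 × (11214.0 − 14) / (11214.0 − 620) = 620 × 11200.0 / 10594.0 ≈ 655.465 mm.
Depth of field = Df − Dn = 655.465 − 588.176 ≈ 67.289 mm.

67.3 mm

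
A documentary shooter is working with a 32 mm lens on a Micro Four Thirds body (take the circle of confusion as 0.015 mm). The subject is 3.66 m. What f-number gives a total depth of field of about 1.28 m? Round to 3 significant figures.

f/3.20

Write h = H − f = f²/(N·c). The thin-lens limits are Dn = s·h/(h + (s−f)) and Df = s·h/(h − (s−f)), so DoF = Df − Dn = 2·s·(s−f)·h / (h² − (s−f)²).
That is a quadratic in h: DoF·h² − 2·s·(s−f)·h − DoF·(s−f)² = 0 ⇒ h = (s−f)·(s + √(s² + DoF²)) / DoF = 3628 × (3660 + √(3660² + 1280²)) / 1280 = 3628 × (3660 + 3877.37) / 1280 ≈ 21364 mm.
Then N = f²/(c·h) = 32² / (0.015 × 21364) = 1024 / 320.46 ≈ 3.20.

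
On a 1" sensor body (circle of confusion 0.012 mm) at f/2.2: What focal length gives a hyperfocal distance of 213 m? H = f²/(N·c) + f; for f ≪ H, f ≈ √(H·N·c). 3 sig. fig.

75.0 mm

From H = f²/(N·c) + f, with f ≪ H: f ≈ √(H·N·c) = √(213000 × 2.2 × 0.012) = √5623.2 ≈ 74.99 mm.
The +f correction barely moves this — solving exactly, f² + N·c·f − N·c·H = 0 ⇒ f = (−N·c + √((N·c)² + 4·N·c·H))/2 = (−0.0264 + √22493)/2 ≈ 74.975 mm, so f ≈ 75.0 mm.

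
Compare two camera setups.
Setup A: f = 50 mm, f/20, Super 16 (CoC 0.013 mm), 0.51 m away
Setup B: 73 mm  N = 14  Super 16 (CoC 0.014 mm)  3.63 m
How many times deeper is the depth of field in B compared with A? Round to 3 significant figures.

19.8

Setup A: H = 50²/(20×0.013) + 50 ≈ 9665.4 mm; DoF = Df − Dn = 535.624 − 486.716 ≈ 48.908 mm.
Setup B: H = 73²/(14×0.014) + 73 ≈ 27261.8 mm; DoF = Df − Dn = 4176.38 − 3210.04 ≈ 966.34 mm.
Ratio = 966.34 / 48.908 ≈ 19.8.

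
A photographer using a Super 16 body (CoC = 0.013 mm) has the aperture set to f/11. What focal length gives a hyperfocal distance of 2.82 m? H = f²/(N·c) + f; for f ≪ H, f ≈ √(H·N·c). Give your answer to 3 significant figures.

From H = f²/(N·c) + f, with f ≪ H: f ≈ √(H·N·c) = √(2820 × 11 × 0.013) = √403.26 ≈ 20.08 mm.
Exact: f² + N·c·f − N·c·H = 0 ⇒ f = (−N·c + √((N·c)² + 4·N·c·H))/2 = (−0.143 + √1613.1)/2 ≈ 20.010 mm ≈ 20.0 mm.

20.0 mm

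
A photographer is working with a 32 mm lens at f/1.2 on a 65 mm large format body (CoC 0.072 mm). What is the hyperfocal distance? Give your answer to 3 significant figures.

Hyperfocal distance H = f²/(N·c) + f = 32²/(1.2 × 0.072) + 32 = 1024/0.0864 + 32 ≈ 11883.9 mm ≈ 11.9 m.

11.9 m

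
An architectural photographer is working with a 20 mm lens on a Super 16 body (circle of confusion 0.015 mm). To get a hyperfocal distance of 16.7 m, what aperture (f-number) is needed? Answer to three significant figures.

Rearrange H = f²/(N·c) + f for N: N = f² / ((H − f)·c).
N = 20² / ((16700 − 20) × 0.015) = 400 / 250.2 ≈ 1.60.

f/1.60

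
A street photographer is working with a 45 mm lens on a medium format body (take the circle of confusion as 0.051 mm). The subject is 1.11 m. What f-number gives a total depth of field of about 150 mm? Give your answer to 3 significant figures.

Write h = H − f = f²/(N·c). The thin-lens limits are Dn = s·h/(h + (s−f)) and Df = s·h/(h − (s−f)), so DoF = Df − Dn = 2·s·(s−f)·h / (h² − (s−f)²).
That is a quadratic in h: DoF·h² − 2·s·(s−f)·h − DoF·(s−f)² = 0 ⇒ h = (s−f)·(s + √(s² + DoF²)) / DoF = 1065 × (1110 + √(1110² + 150²)) / 150 = 1065 × (1110 + 1120.09) / 150 ≈ 15834 mm.
Then N = f²/(c·h) = 45² / (0.051 × 15834) = 2025 / 807.52 ≈ 2.51.

f/2.51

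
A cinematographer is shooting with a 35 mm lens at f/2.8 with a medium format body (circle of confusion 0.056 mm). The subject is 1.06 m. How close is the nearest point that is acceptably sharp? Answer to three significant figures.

Hyperfocal distance H = f²/(N·c) + f = 35²/(2.8 × 0.056) + 35 = 1225/0.1568 + 35 ≈ 7847.5 mm ≈ 7.848 m.
Near limit Dn = s·(H − f)/(H + s − 2f) = 1060 × (7847.5 − 35) / (7847.5 + 1060 − 2 × 35) = 1060 × 7812.5 / 8837.5 ≈ 937.06 mm ≈ 0.937 m.

0.937 m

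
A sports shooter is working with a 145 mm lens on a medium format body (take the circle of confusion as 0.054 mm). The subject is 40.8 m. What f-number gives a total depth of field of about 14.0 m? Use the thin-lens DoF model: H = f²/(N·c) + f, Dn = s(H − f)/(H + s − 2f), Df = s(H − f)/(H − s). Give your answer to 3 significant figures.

f/1.60

Write h = H − f = f²/(N·c). The thin-lens limits are Dn = s·h/(h + (s−f)) and Df = s·h/(h − (s−f)), so DoF = Df − Dn = 2·s·(s−f)·h / (h² − (s−f)²).
That is a quadratic in h: DoF·h² − 2·s·(s−f)·h − DoF·(s−f)² = 0 ⇒ h = (s−f)·(s + √(s² + DoF²)) / DoF = 40655 × (40800 + √(40800² + 14000²)) / 14000 = 40655 × (40800 + 43135.1) / 14000 ≈ 243742 mm.
Then N = f²/(c·h) = 145² / (0.054 × 243742) = 21025 / 13162 ≈ 1.60.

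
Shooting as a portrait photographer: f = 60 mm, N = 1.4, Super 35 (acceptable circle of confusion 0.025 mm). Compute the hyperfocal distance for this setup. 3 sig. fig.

Hyperfocal distance H = f²/(N·c) + f = 60²/(1.4 × 0.025) + 60 = 3600/0.035 + 60 ≈ 102917.1 mm ≈ 103 m.

103 m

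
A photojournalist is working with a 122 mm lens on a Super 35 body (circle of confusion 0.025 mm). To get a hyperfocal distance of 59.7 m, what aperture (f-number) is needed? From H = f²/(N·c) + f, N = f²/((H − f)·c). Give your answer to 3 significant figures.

f/9.99

Rearrange H = f²/(N·c) + f for N: N = f² / ((H − f)·c).
N = 122² / ((59700 − 122) × 0.025) = 14884 / 1489 ≈ 9.99.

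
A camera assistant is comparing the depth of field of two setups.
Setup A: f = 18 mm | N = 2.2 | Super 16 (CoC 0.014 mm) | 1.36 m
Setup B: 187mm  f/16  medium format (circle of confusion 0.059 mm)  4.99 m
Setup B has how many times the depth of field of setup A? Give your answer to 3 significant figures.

3.73

Setup A: H = 18²/(2.2×0.014) + 18 ≈ 10537.5 mm; DoF = Df − Dn = 1558.87 − 1206.13 ≈ 352.74 mm.
Setup B: H = 187²/(16×0.059) + 187 ≈ 37230.4 mm; DoF = Df − Dn = 5733.4 − 4417.3 ≈ 1316.1 mm.
Ratio = 1316.1 / 352.74 ≈ 3.73.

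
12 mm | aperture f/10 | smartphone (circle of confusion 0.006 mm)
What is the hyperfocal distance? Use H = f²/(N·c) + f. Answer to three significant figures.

Hyperfocal distance H = f²/(N·c) + f = 12²/(10 × 0.006) + 12 = 144/0.06 + 12 ≈ 2412.0 mm ≈ 2.41 m.

2.41 m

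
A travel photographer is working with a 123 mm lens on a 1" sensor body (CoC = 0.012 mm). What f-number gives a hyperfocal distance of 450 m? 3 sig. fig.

Rearrange H = f²/(N·c) + f for N: N = f² / ((H − f)·c).
N = 123² / ((450000 − 123) × 0.012) = 15129 / 5399 ≈ 2.80.

f/2.80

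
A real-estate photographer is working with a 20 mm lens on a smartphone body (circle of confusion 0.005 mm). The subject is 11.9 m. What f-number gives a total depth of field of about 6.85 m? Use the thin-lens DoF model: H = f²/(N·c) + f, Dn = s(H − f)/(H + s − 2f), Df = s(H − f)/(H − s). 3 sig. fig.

f/1.80

Write h = H − f = f²/(N·c). The thin-lens limits are Dn = s·h/(h + (s−f)) and Df = s·h/(h − (s−f)), so DoF = Df − Dn = 2·s·(s−f)·h / (h² − (s−f)²).
That is a quadratic in h: DoF·h² − 2·s·(s−f)·h − DoF·(s−f)² = 0 ⇒ h = (s−f)·(s + √(s² + DoF²)) / DoF = 11880 × (11900 + √(11900² + 6850²)) / 6850 = 11880 × (11900 + 13730.7) / 6850 ≈ 44452 mm.
Then N = f²/(c·h) = 20² / (0.005 × 44452) = 400 / 222.26 ≈ 1.80.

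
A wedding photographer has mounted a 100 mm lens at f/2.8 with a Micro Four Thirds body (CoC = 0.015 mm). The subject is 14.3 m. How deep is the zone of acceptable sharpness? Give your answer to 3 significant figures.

1.71 m

Hyperfocal distance H = f²/(N·c) + f = 100²/(2.8 × 0.015) + 100 = 10000/0.042 + 100 ≈ 238195.2 mm ≈ 238.2 m.
Near limit Dn = s·(H − f)/(H + s − 2f) = 14300 × (238195.2 − 100) / (238195.2 + 14300 − 2 × 100) = 14300 × 238095.2 / 252295.2 ≈ 13495.1 mm.
Far limit Df = s·(H − f)/(H − s) = 14300 × (238195.2 − 100) / (238195.2 − 14300) = 14300 × 238095.2 / 223895.2 ≈ 15206.9 mm.
Depth of field = Df − Dn = 15206.9 − 13495.1 ≈ 1711.8 mm ≈ 1.71 m.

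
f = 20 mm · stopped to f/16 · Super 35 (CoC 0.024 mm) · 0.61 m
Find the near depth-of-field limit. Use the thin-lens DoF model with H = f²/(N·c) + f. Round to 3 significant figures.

Hyperfocal distance H = f²/(N·c) + f = 20²/(16 × 0.024) + 20 = 400/0.384 + 20 ≈ 1061.7 mm ≈ 1.062 m.
Near limit Dn = s·(H − f)/(H + s − 2f) = 610 × (1061.7 − 20) / (1061.7 + 610 − 2 × 20) = 610 × 1041.7 / 1631.7 ≈ 389.43 mm.

389 mm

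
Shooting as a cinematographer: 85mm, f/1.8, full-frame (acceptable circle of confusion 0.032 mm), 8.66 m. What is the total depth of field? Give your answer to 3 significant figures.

Hyperfocal distance H = f²/(N·c) + f = 85²/(1.8 × 0.032) + 85 = 7225/0.0576 + 85 ≈ 125519.0 mm ≈ 125.5 m.
Near limit Dn = s·(H − f)/(H + s − 2f) = 8660 × (125519.0 − 85) / (125519.0 + 8660 − 2 × 85) = 8660 × 125434.0 / 134009.0 ≈ 8105.9 mm.
Far limit Df = s·(H − f)/(H − s) = 8660 × (125519.0 − 85) / (125519.0 − 8660) = 8660 × 125434.0 / 116859.0 ≈ 9295.5 mm.
Depth of field = Df − Dn = 9295.5 − 8105.9 ≈ 1189.6 mm ≈ 1.19 m.

1.19 m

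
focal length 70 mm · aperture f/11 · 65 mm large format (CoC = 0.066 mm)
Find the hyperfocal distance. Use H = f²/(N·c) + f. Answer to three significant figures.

6.82 m

Hyperfocal distance H = f²/(N·c) + f = 70²/(11 × 0.066) + 70 = 4900/0.726 + 70 ≈ 6819.3 mm ≈ 6.82 m.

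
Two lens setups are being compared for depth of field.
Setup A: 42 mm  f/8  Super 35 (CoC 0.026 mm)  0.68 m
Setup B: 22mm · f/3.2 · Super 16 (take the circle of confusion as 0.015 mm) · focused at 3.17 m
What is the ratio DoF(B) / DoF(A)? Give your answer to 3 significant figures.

Setup A: H = 42²/(8×0.026) + 42 ≈ 8522.8 mm; DoF = Df − Dn = 735.32 − 632.42 ≈ 102.90 mm.
Setup B: H = 22²/(3.2×0.015) + 22 ≈ 10105.3 mm; DoF = Df − Dn = 4608.9 − 2415.8 ≈ 2193.1 mm.
Ratio = 2193.1 / 102.90 ≈ 21.3.

21.3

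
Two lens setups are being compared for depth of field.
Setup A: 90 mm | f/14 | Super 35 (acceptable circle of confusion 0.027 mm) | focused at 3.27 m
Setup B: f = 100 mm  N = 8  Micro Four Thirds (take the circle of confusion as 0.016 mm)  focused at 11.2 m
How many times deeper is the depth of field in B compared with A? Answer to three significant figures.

Setup A: H = 90²/(14×0.027) + 90 ≈ 21518.6 mm; DoF = Df − Dn = 3839.83 − 2847.44 ≈ 992.39 mm.
Setup B: H = 100²/(8×0.016) + 100 ≈ 78225.0 mm; DoF = Df − Dn = 13054.8 − 9806.7 ≈ 3248.1 mm.
Ratio = 3248.1 / 992.39 ≈ 3.27.

3.27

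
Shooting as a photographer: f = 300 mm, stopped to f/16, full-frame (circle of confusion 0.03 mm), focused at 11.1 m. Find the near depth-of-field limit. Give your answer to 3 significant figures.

Hyperfocal distance H = f²/(N·c) + f = 300²/(16 × 0.03) + 300 = 90000/0.48 + 300 ≈ 187800.0 mm ≈ 187.8 m.
Near limit Dn = s·(H − f)/(H + s − 2f) = 11100 × (187800.0 − 300) / (187800.0 + 11100 − 2 × 300) = 11100 × 187500.0 / 198300.0 ≈ 10495 mm ≈ 10.5 m.

10.5 m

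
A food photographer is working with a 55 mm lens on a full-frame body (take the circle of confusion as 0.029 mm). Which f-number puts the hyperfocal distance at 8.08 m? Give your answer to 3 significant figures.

Rearrange H = f²/(N·c) + f for N: N = f² / ((H − f)·c).
N = 55² / ((8080 − 55) × 0.029) = 3025 / 232.7 ≈ 13.

f/13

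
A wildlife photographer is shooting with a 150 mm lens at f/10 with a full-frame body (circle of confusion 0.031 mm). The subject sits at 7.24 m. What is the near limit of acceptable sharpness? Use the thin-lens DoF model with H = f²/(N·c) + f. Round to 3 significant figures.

Hyperfocal distance H = f²/(N·c) + f = 150²/(10 × 0.031) + 150 = 22500/0.31 + 150 ≈ 72730.6 mm ≈ 72.73 m.
Near limit Dn = s·(H − f)/(H + s − 2f) = 7240 × (72730.6 − 150) / (72730.6 + 7240 − 2 × 150) = 7240 × 72580.6 / 79670.6 ≈ 6595.7 mm ≈ 6.60 m.

6.60 m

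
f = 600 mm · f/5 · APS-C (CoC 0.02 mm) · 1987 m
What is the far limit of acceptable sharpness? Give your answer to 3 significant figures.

4430 m

Hyperfocal distance H = f²/(N·c) + f = 600²/(5 × 0.02) + 600 = 360000/0.1 + 600 ≈ 3600600.0 mm ≈ 3601 m.
Far limit Df = s·(H − f)/(H − s) = 1987000 × (3600600.0 − 600) / (3600600.0 − 1987000) = 1987000 × 3600000.0 / 1613600.0 ≈ 4433069 mm ≈ 4430 m.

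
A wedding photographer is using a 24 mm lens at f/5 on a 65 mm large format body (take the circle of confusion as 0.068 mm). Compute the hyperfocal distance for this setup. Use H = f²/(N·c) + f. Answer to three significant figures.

Hyperfocal distance H = f²/(N·c) + f = 24²/(5 × 0.068) + 24 = 576/0.34 + 24 ≈ 1718.1 mm ≈ 1.72 m.

1.72 m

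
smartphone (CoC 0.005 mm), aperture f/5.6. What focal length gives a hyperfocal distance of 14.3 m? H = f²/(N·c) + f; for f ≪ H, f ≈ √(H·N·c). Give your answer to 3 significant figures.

20.0 mm

From H = f²/(N·c) + f, with f ≪ H: f ≈ √(H·N·c) = √(14300 × 5.6 × 0.005) = √400.40 ≈ 20.01 mm.
The +f correction barely moves this — solving exactly, f² + N·c·f − N·c·H = 0 ⇒ f = (−N·c + √((N·c)² + 4·N·c·H))/2 = (−0.028 + √1601.6)/2 ≈ 19.996 mm, so f ≈ 20.0 mm.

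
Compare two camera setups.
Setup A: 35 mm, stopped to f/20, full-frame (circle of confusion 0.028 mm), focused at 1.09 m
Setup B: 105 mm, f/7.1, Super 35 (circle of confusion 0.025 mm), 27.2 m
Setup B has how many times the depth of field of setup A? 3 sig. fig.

21.4

Setup A: H = 35²/(20×0.028) + 35 ≈ 2222.5 mm; DoF = Df − Dn = 2105.4 − 735.4 ≈ 1370.0 mm.
Setup B: H = 105²/(7.1×0.025) + 105 ≈ 62217.7 mm; DoF = Df − Dn = 48246 − 18939 ≈ 29307 mm.
Ratio = 29307 / 1370.0 ≈ 21.4.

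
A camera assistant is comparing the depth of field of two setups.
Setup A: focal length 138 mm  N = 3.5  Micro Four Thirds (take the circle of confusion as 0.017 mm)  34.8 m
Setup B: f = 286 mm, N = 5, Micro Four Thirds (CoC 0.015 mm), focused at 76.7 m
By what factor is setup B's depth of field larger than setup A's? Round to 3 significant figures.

1.42

Setup A: H = 138²/(3.5×0.017) + 138 ≈ 320205.2 mm; DoF = Df − Dn = 39026.4 − 31399.6 ≈ 7626.8 mm.
Setup B: H = 286²/(5×0.015) + 286 ≈ 1090899.3 mm; DoF = Df − Dn = 82479 − 71678 ≈ 10801 mm.
Ratio = 10801 / 7626.8 ≈ 1.42.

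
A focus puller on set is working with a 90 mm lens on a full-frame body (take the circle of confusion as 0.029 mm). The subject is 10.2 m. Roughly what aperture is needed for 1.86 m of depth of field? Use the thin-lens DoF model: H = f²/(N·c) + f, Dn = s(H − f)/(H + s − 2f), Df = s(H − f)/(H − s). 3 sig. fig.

Write h = H − f = f²/(N·c). The thin-lens limits are Dn = s·h/(h + (s−f)) and Df = s·h/(h − (s−f)), so DoF = Df − Dn = 2·s·(s−f)·h / (h² − (s−f)²).
That is a quadratic in h: DoF·h² − 2·s·(s−f)·h − DoF·(s−f)² = 0 ⇒ h = (s−f)·(s + √(s² + DoF²)) / DoF = 10110 × (10200 + √(10200² + 1860²)) / 1860 = 10110 × (10200 + 10368.2) / 1860 ≈ 111798 mm.
Then N = f²/(c·h) = 90² / (0.029 × 111798) = 8100 / 3242.1 ≈ 2.50.

f/2.50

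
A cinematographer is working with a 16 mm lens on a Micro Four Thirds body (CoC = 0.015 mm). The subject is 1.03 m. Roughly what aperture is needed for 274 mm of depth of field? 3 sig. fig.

Write h = H − f = f²/(N·c). The thin-lens limits are Dn = s·h/(h + (s−f)) and Df = s·h/(h − (s−f)), so DoF = Df − Dn = 2·s·(s−f)·h / (h² − (s−f)²).
That is a quadratic in h: DoF·h² − 2·s·(s−f)·h − DoF·(s−f)² = 0 ⇒ h = (s−f)·(s + √(s² + DoF²)) / DoF = 1014 × (1030 + √(1030² + 274²)) / 274 = 1014 × (1030 + 1065.82) / 274 ≈ 7756.1 mm.
Then N = f²/(c·h) = 16² / (0.015 × 7756.1) = 256 / 116.34 ≈ 2.20.

f/2.20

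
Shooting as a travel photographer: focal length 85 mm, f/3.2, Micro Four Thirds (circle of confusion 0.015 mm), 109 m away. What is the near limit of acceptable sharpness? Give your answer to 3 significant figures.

63.2 m

Hyperfocal distance H = f²/(N·c) + f = 85²/(3.2 × 0.015) + 85 = 7225/0.048 + 85 ≈ 150605.8 mm ≈ 150.6 m.
Near limit Dn = s·(H − f)/(H + s − 2f) = 109000 × (150605.8 − 85) / (150605.8 + 109000 − 2 × 85) = 109000 × 150520.8 / 259435.8 ≈ 63240 mm ≈ 63.2 m.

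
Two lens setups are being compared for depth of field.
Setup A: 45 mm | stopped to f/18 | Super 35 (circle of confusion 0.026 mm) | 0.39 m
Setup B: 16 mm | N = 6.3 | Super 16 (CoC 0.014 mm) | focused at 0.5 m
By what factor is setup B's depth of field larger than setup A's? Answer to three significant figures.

2.74

Setup A: H = 45²/(18×0.026) + 45 ≈ 4371.9 mm; DoF = Df − Dn = 423.790 − 361.200 ≈ 62.590 mm.
Setup B: H = 16²/(6.3×0.014) + 16 ≈ 2918.5 mm; DoF = Df − Dn = 600.06 − 428.54 ≈ 171.52 mm.
Ratio = 171.52 / 62.590 ≈ 2.74.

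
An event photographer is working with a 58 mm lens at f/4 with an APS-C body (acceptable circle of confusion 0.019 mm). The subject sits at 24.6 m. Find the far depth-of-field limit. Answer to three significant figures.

55.2 m

Hyperfocal distance H = f²/(N·c) + f = 58²/(4 × 0.019) + 58 = 3364/0.076 + 58 ≈ 44321.2 mm ≈ 44.32 m.
Far limit Df = s·(H − f)/(H − s) = 24600 × (44321.2 − 58) / (44321.2 − 24600) = 24600 × 44263.2 / 19721.2 ≈ 55213 mm ≈ 55.2 m.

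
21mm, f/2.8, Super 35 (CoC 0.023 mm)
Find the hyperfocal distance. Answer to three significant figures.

6.87 m

Hyperfocal distance H = f²/(N·c) + f = 21²/(2.8 × 0.023) + 21 = 441/0.0644 + 21 ≈ 6868.8 mm ≈ 6.87 m.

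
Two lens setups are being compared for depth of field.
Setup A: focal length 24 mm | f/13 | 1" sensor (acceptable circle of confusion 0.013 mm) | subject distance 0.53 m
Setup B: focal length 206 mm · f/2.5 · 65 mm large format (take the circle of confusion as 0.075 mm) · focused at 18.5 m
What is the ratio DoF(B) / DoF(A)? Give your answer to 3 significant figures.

18.7

Setup A: H = 24²/(13×0.013) + 24 ≈ 3432.3 mm; DoF = Df − Dn = 622.40 − 461.49 ≈ 160.91 mm.
Setup B: H = 206²/(2.5×0.075) + 206 ≈ 226531.3 mm; DoF = Df − Dn = 20126.9 − 17116.5 ≈ 3010.4 mm.
Ratio = 3010.4 / 160.91 ≈ 18.7.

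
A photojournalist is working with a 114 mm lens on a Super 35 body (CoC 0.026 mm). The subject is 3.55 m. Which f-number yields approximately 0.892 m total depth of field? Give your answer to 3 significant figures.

Write h = H − f = f²/(N·c). The thin-lens limits are Dn = s·h/(h + (s−f)) and Df = s·h/(h − (s−f)), so DoF = Df − Dn = 2·s·(s−f)·h / (h² − (s−f)²).
That is a quadratic in h: DoF·h² − 2·s·(s−f)·h − DoF·(s−f)² = 0 ⇒ h = (s−f)·(s + √(s² + DoF²)) / DoF = 3436 × (3550 + √(3550² + 892²)) / 892 = 3436 × (3550 + 3660.35) / 892 ≈ 27774 mm.
Then N = f²/(c·h) = 114² / (0.026 × 27774) = 12996 / 722.13 ≈ 18.

f/18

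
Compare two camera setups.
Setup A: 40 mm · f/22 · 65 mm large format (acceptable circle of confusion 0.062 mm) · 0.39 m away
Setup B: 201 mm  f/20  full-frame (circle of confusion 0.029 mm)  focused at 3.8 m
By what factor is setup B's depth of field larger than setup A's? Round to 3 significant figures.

Setup A: H = 40²/(22×0.062) + 40 ≈ 1213.0 mm; DoF = Df − Dn = 555.85 − 300.38 ≈ 255.47 mm.
Setup B: H = 201²/(20×0.029) + 201 ≈ 69857.9 mm; DoF = Df − Dn = 4007.03 − 3613.31 ≈ 393.72 mm.
Ratio = 393.72 / 255.47 ≈ 1.54.

1.54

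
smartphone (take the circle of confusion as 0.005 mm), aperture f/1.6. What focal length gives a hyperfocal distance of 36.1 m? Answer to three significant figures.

From H = f²/(N·c) + f, with f ≪ H: f ≈ √(H·N·c) = √(36100 × 1.6 × 0.005) = √288.80 ≈ 16.99 mm.
The +f correction barely moves this — solving exactly, f² + N·c·f − N·c·H = 0 ⇒ f = (−N·c + √((N·c)² + 4·N·c·H))/2 = (−0.008 + √1155.2)/2 ≈ 16.990 mm, so f ≈ 17.0 mm.

17.0 mm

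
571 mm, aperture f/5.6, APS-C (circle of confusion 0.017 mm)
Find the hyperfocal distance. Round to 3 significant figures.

Hyperfocal distance H = f²/(N·c) + f = 571²/(5.6 × 0.017) + 571 = 326041/0.0952 + 571 ≈ 3425371.4 mm ≈ 3430 m.

3430 m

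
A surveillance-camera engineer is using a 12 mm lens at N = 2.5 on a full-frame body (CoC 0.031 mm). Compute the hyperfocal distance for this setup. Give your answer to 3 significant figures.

Hyperfocal distance H = f²/(N·c) + f = 12²/(2.5 × 0.031) + 12 = 144/0.0775 + 12 ≈ 1870.1 mm ≈ 1.87 m.

1.87 m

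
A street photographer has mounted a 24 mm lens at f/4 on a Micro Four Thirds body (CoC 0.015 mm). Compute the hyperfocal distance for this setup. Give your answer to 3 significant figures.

Hyperfocal distance H = f²/(N·c) + f = 24²/(4 × 0.015) + 24 = 576/0.06 + 24 ≈ 9624.0 mm ≈ 9.62 m.

9.62 m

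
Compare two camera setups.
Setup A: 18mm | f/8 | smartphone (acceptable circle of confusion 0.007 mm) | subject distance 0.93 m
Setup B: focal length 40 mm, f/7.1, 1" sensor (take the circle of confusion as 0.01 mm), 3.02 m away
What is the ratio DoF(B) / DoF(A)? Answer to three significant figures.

2.70

Setup A: H = 18²/(8×0.007) + 18 ≈ 5803.7 mm; DoF = Df − Dn = 1104.03 − 803.37 ≈ 300.66 mm.
Setup B: H = 40²/(7.1×0.01) + 40 ≈ 22575.2 mm; DoF = Df − Dn = 3480.21 − 2667.28 ≈ 812.93 mm.
Ratio = 812.93 / 300.66 ≈ 2.70.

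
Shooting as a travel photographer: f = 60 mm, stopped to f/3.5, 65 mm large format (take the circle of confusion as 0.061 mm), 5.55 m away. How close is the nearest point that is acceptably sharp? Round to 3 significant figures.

4.19 m

Hyperfocal distance H = f²/(N·c) + f = 60²/(3.5 × 0.061) + 60 = 3600/0.2135 + 60 ≈ 16921.8 mm ≈ 16.92 m.
Near limit Dn = s·(H − f)/(H + s − 2f) = 5550 × (16921.8 − 60) / (16921.8 + 5550 − 2 × 60) = 5550 × 16861.8 / 22351.8 ≈ 4186.8 mm ≈ 4.19 m.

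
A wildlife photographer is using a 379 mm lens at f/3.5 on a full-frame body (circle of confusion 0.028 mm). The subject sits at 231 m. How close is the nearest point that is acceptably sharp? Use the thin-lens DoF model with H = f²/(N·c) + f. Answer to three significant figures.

Hyperfocal distance H = f²/(N·c) + f = 379²/(3.5 × 0.028) + 379 = 143641/0.098 + 379 ≈ 1466103.5 mm ≈ 1466 m.
Near limit Dn = s·(H − f)/(H + s − 2f) = 231000 × (1466103.5 − 379) / (1466103.5 + 231000 − 2 × 379) = 231000 × 1465724.5 / 1696345.5 ≈ 199595 mm ≈ 200 m.

200 m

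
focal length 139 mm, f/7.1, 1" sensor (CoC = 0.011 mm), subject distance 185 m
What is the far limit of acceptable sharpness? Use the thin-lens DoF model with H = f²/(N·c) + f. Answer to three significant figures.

Hyperfocal distance H = f²/(N·c) + f = 139²/(7.1 × 0.011) + 139 = 19321/0.0781 + 139 ≈ 247527.0 mm ≈ 247.5 m.
Far limit Df = s·(H − f)/(H − s) = 185000 × (247527.0 − 139) / (247527.0 − 185000) = 185000 × 247388.0 / 62527.0 ≈ 731953 mm ≈ 732 m.

732 m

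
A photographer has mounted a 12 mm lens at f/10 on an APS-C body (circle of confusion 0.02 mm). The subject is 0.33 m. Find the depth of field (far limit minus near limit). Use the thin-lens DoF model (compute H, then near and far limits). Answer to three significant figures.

362 mm

Hyperfocal distance H = f²/(N·c) + f = 12²/(10 × 0.02) + 12 = 144/0.2 + 12 ≈ 732.0 mm ≈ 0.732 m.
Near limit Dn = s·(H − f)/(H + s − 2f) = 330 × (732.0 − 12) / (732.0 + 330 − 2 × 12) = 330 × 720.0 / 1038.0 ≈ 228.90 mm.
Far limit Df = s·(H − f)/(H − s) = 330 × (732.0 − 12) / (732.0 − 330) = 330 × 720.0 / 402.0 ≈ 591.04 mm.
Depth of field = Df − Dn = 591.04 − 228.90 ≈ 362.14 mm.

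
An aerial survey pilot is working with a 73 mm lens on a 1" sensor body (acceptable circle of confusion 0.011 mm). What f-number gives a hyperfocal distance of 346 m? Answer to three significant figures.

Rearrange H = f²/(N·c) + f for N: N = f² / ((H − f)·c).
N = 73² / ((346000 − 73) × 0.011) = 5329 / 3805 ≈ 1.40.

f/1.40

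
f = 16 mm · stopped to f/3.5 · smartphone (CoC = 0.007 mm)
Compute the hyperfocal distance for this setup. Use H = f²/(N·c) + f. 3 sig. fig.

Hyperfocal distance H = f²/(N·c) + f = 16²/(3.5 × 0.007) + 16 = 256/0.0245 + 16 ≈ 10465.0 mm ≈ 10.5 m.

10.5 m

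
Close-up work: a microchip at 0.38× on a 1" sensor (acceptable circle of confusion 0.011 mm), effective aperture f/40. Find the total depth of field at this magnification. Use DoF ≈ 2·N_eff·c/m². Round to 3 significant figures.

At magnification m, DoF ≈ 2·N_eff·c/m² = 2 × 40 × 0.011 / 0.38² = 0.88 / 0.1444 ≈ 6.09 mm.

6.09 mm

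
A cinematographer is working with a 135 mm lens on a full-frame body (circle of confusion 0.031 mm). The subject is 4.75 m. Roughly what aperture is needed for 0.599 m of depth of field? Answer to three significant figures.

f/8

Write h = H − f = f²/(N·c). The thin-lens limits are Dn = s·h/(h + (s−f)) and Df = s·h/(h − (s−f)), so DoF = Df − Dn = 2·s·(s−f)·h / (h² − (s−f)²).
That is a quadratic in h: DoF·h² − 2·s·(s−f)·h − DoF·(s−f)² = 0 ⇒ h = (s−f)·(s + √(s² + DoF²)) / DoF = 4615 × (4750 + √(4750² + 599²)) / 599 = 4615 × (4750 + 4787.62) / 599 ≈ 73483 mm.
Then N = f²/(c·h) = 135² / (0.031 × 73483) = 18225 / 2278.0 ≈ 8.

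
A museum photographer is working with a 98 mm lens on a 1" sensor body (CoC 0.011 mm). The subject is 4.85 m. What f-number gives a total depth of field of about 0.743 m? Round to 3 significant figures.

Write h = H − f = f²/(N·c). The thin-lens limits are Dn = s·h/(h + (s−f)) and Df = s·h/(h − (s−f)), so DoF = Df − Dn = 2·s·(s−f)·h / (h² − (s−f)²).
That is a quadratic in h: DoF·h² − 2·s·(s−f)·h − DoF·(s−f)² = 0 ⇒ h = (s−f)·(s + √(s² + DoF²)) / DoF = 4752 × (4850 + √(4850² + 743²)) / 743 = 4752 × (4850 + 4906.58) / 743 ≈ 62400 mm.
Then N = f²/(c·h) = 98² / (0.011 × 62400) = 9604 / 686.40 ≈ 14.

f/14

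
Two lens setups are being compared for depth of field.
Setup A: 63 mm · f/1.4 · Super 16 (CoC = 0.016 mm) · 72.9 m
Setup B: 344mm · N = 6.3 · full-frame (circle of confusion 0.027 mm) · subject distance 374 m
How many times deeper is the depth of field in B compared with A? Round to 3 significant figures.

7.83

Setup A: H = 63²/(1.4×0.016) + 63 ≈ 177250.5 mm; DoF = Df − Dn = 123784 − 51663 ≈ 72121 mm.
Setup B: H = 344²/(6.3×0.027) + 344 ≈ 696028.9 mm; DoF = Df − Dn = 807959 − 243315 ≈ 564644 mm.
Ratio = 564644 / 72121 ≈ 7.83.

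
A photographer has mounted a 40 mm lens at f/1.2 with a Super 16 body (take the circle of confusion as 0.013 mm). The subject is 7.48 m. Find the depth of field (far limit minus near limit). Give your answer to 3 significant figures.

Hyperfocal distance H = f²/(N·c) + f = 40²/(1.2 × 0.013) + 40 = 1600/0.0156 + 40 ≈ 102604.1 mm ≈ 102.6 m.
Near limit Dn = s·(H − f)/(H + s − 2f) = 7480 × (102604.1 − 40) / (102604.1 + 7480 − 2 × 40) = 7480 × 102564.1 / 110004.1 ≈ 6974.1 mm.
Far limit Df = s·(H − f)/(H − s) = 7480 × (102604.1 − 40) / (102604.1 − 7480) = 7480 × 102564.1 / 95124.1 ≈ 8065.0 mm.
Depth of field = Df − Dn = 8065.0 − 6974.1 ≈ 1090.9 mm ≈ 1.09 m.

1.09 m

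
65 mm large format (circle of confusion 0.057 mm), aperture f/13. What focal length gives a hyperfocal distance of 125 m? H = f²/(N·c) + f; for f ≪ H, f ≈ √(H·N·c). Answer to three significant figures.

From H = f²/(N·c) + f, with f ≪ H: f ≈ √(H·N·c) = √(125000 × 13 × 0.057) = √92625 ≈ 304.3 mm.
The +f correction barely moves this — solving exactly, f² + N·c·f − N·c·H = 0 ⇒ f = (−N·c + √((N·c)² + 4·N·c·H))/2 = (−0.741 + √370501)/2 ≈ 303.97 mm, so f ≈ 304 mm.

304 mm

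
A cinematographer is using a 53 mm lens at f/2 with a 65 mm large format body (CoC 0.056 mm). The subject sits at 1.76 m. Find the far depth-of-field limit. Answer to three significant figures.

Hyperfocal distance H = f²/(N·c) + f = 53²/(2 × 0.056) + 53 = 2809/0.112 + 53 ≈ 25133.4 mm ≈ 25.13 m.
Far limit Df = s·(H − f)/(H − s) = 1760 × (25133.4 − 53) / (25133.4 − 1760) = 1760 × 25080.4 / 23373.4 ≈ 1888.5 mm ≈ 1.89 m.

1.89 m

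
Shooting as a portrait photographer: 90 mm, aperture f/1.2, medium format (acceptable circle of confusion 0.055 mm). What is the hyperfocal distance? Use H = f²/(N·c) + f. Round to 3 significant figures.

Hyperfocal distance H = f²/(N·c) + f = 90²/(1.2 × 0.055) + 90 = 8100/0.066 + 90 ≈ 122817.3 mm ≈ 123 m.

123 m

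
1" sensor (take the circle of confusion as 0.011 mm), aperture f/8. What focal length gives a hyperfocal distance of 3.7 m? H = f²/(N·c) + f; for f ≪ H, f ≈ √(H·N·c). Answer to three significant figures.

From H = f²/(N·c) + f, with f ≪ H: f ≈ √(H·N·c) = √(3700 × 8 × 0.011) = √325.60 ≈ 18.04 mm.
The +f correction barely moves this — solving exactly, f² + N·c·f − N·c·H = 0 ⇒ f = (−N·c + √((N·c)² + 4·N·c·H))/2 = (−0.088 + √1302.4)/2 ≈ 18.000 mm, so f ≈ 18.0 mm.

18.0 mm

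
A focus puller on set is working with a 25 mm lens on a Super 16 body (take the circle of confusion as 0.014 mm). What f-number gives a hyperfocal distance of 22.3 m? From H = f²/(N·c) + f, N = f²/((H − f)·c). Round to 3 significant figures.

f/2.00

Rearrange H = f²/(N·c) + f for N: N = f² / ((H − f)·c).
N = 25² / ((22300 − 25) × 0.014) = 625 / 311.9 ≈ 2.00.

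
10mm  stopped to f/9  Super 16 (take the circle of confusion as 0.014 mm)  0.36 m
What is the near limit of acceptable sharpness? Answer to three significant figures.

Hyperfocal distance H = f²/(N·c) + f = 10²/(9 × 0.014) + 10 = 100/0.126 + 10 ≈ 803.7 mm ≈ 0.804 m.
Near limit Dn = s·(H − f)/(H + s − 2f) = 360 × (803.7 − 10) / (803.7 + 360 − 2 × 10) = 360 × 793.7 / 1143.7 ≈ 249.83 mm.

250 mm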